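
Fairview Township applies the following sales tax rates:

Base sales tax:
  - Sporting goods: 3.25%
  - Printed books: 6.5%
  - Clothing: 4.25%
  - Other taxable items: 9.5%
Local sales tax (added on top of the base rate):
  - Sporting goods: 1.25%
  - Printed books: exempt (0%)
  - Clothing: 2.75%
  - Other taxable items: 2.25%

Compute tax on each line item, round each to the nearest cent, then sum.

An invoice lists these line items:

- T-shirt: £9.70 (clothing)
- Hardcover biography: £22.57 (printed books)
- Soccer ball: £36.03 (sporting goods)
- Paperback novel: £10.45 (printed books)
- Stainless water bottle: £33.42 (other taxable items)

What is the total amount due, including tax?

£120.55

T-shirt £9.70: clothing → 4.25% + 2.75% local = 7% → £0.68
Hardcover biography £22.57: printed books → 6.5% + 0% local = 6.5% → £1.47
Soccer ball £36.03: sporting goods → 3.25% + 1.25% local = 4.5% → £1.62
Paperback novel £10.45: printed books → 6.5% + 0% local = 6.5% → £0.68
Stainless water bottle £33.42: other taxable items → 9.5% + 2.25% local = 11.75% → £3.93
Subtotal = £112.17; tax = £8.38; total due = £120.55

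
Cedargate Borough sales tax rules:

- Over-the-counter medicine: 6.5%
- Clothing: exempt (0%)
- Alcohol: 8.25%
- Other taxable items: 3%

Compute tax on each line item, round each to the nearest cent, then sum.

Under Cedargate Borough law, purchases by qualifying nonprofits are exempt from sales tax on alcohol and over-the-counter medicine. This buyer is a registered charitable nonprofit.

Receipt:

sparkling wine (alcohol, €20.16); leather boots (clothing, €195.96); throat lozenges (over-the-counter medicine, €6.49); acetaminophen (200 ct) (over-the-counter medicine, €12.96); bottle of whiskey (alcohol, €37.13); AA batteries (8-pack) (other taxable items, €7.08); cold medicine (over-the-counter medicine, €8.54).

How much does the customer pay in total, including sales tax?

Sparkling wine €20.16: alcohol, buyer-exempt → 0% → €0.00
Leather boots €195.96: clothing → 0% → €0.00
Throat lozenges €6.49: over-the-counter medicine, buyer-exempt → 0% → €0.00
Acetaminophen (200 ct) €12.96: over-the-counter medicine, buyer-exempt → 0% → €0.00
Bottle of whiskey €37.13: alcohol, buyer-exempt → 0% → €0.00
AA batteries (8-pack) €7.08: other taxable items → 3% → €0.21
Cold medicine €8.54: over-the-counter medicine, buyer-exempt → 0% → €0.00
Subtotal = €288.32; tax = €0.21; total due = €288.53

€288.53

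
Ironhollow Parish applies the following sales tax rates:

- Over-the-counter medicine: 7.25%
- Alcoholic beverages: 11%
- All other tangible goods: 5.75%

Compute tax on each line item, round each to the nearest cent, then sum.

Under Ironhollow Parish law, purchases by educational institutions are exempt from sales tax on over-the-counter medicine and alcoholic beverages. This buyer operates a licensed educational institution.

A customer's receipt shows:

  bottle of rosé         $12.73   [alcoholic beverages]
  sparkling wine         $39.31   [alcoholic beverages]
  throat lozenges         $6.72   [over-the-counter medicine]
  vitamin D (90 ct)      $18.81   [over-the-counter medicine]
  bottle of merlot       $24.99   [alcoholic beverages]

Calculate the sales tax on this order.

Bottle of rosé $12.73: alcoholic beverages, buyer-exempt → 0% → $0.00
Sparkling wine $39.31: alcoholic beverages, buyer-exempt → 0% → $0.00
Throat lozenges $6.72: over-the-counter medicine, buyer-exempt → 0% → $0.00
Vitamin D (90 ct) $18.81: over-the-counter medicine, buyer-exempt → 0% → $0.00
Bottle of merlot $24.99: alcoholic beverages, buyer-exempt → 0% → $0.00
Total tax = $0.00

$0.00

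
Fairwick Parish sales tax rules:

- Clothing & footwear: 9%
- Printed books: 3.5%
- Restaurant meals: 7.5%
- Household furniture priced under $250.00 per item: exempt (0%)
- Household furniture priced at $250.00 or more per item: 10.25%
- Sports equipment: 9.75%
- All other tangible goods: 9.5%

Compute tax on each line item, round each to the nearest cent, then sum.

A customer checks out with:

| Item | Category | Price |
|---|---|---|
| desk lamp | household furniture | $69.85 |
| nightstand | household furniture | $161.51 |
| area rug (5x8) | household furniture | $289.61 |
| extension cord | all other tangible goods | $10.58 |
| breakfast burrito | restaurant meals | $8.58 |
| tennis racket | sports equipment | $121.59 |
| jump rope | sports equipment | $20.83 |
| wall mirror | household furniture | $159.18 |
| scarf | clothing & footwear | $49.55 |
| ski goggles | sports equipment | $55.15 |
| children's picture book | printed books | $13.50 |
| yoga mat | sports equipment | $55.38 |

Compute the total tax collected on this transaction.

$60.94

Desk lamp $69.85: household furniture, under $250.00 → 0% → $0.00
Nightstand $161.51: household furniture, under $250.00 → 0% → $0.00
Area rug (5x8) $289.61: household furniture, $250.00 or more → 10.25% → $29.69
Extension cord $10.58: all other tangible goods → 9.5% → $1.01
Breakfast burrito $8.58: restaurant meals → 7.5% → $0.64
Tennis racket $121.59: sports equipment → 9.75% → $11.86
Jump rope $20.83: sports equipment → 9.75% → $2.03
Wall mirror $159.18: household furniture, under $250.00 → 0% → $0.00
Scarf $49.55: clothing & footwear → 9% → $4.46
Ski goggles $55.15: sports equipment → 9.75% → $5.38
Children's picture book $13.50: printed books → 3.5% → $0.47
Yoga mat $55.38: sports equipment → 9.75% → $5.40
Total tax = $29.69 + $1.01 + $0.64 + $11.86 + $2.03 + $4.46 + $5.38 + $0.47 + $5.40 = $60.94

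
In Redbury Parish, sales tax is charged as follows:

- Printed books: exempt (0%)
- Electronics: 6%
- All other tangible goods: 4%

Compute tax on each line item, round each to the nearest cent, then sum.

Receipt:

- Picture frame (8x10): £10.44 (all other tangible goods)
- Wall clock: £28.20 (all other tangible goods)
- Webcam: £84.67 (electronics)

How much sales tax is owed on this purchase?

Picture frame (8x10) £10.44: all other tangible goods → 4% → £0.42
Wall clock £28.20: all other tangible goods → 4% → £1.13
Webcam £84.67: electronics → 6% → £5.08
Total tax = £0.42 + £1.13 + £5.08 = £6.63

£6.63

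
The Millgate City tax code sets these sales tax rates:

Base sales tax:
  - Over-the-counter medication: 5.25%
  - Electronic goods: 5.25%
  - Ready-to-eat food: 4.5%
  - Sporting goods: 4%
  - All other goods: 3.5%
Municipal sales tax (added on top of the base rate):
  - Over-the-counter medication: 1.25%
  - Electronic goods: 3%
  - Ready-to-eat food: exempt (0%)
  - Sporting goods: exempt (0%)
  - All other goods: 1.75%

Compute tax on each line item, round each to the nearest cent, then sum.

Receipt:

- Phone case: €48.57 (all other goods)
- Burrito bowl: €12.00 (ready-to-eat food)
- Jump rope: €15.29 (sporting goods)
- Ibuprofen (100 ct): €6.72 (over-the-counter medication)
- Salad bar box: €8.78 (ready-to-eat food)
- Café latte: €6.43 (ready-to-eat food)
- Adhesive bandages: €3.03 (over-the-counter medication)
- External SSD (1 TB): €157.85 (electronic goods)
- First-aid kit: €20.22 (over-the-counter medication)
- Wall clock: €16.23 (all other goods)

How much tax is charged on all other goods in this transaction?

Phone case €48.57: all other goods → 3.5% + 1.75% municipal = 5.25% → €2.55
Wall clock €16.23: all other goods → 3.5% + 1.75% municipal = 5.25% → €0.85
Tax on all other goods = €2.55 + €0.85 = €3.40

€3.40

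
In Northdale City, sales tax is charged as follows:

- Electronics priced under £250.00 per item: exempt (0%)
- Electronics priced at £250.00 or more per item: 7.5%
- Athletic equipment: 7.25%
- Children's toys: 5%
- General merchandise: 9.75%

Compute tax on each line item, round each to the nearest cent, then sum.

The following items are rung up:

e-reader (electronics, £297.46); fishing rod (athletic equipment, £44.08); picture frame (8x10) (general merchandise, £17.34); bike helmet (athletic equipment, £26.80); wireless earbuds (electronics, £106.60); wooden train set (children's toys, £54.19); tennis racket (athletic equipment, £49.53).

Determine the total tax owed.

E-reader £297.46: electronics, £250.00 or more → 7.5% → £22.31
Fishing rod £44.08: athletic equipment → 7.25% → £3.20
Picture frame (8x10) £17.34: general merchandise → 9.75% → £1.69
Bike helmet £26.80: athletic equipment → 7.25% → £1.94
Wireless earbuds £106.60: electronics, under £250.00 → 0% → £0.00
Wooden train set £54.19: children's toys → 5% → £2.71
Tennis racket £49.53: athletic equipment → 7.25% → £3.59
Total tax = £22.31 + £3.20 + £1.69 + £1.94 + £2.71 + £3.59 = £35.44

£35.44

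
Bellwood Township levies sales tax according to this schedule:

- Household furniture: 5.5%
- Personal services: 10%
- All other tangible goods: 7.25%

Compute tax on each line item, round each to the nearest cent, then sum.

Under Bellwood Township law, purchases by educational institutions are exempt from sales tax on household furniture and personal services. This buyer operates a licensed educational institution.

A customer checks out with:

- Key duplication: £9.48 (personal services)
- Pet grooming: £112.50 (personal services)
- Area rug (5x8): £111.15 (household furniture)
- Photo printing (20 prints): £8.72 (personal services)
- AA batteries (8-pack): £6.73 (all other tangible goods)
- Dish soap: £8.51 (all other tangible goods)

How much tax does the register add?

Key duplication £9.48: personal services, buyer-exempt → 0% → £0.00
Pet grooming £112.50: personal services, buyer-exempt → 0% → £0.00
Area rug (5x8) £111.15: household furniture, buyer-exempt → 0% → £0.00
Photo printing (20 prints) £8.72: personal services, buyer-exempt → 0% → £0.00
AA batteries (8-pack) £6.73: all other tangible goods → 7.25% → £0.49
Dish soap £8.51: all other tangible goods → 7.25% → £0.62
Total tax = £0.49 + £0.62 = £1.11

£1.11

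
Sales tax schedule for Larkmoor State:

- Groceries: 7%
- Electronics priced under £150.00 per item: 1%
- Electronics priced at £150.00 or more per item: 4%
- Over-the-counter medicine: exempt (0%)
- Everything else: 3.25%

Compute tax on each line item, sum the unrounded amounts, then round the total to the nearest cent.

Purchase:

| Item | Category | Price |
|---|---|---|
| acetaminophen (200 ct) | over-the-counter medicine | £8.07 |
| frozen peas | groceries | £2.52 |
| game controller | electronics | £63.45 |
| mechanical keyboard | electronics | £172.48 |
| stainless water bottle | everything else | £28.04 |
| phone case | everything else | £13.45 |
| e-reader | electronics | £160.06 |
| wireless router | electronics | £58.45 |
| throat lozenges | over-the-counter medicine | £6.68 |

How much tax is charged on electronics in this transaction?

Game controller £63.45: electronics, under £150.00 → 1% → £0.6345
Mechanical keyboard £172.48: electronics, £150.00 or more → 4% → £6.8992
E-reader £160.06: electronics, £150.00 or more → 4% → £6.4024
Wireless router £58.45: electronics, under £150.00 → 1% → £0.5845
Tax on electronics: unrounded sum = £14.5206 → £14.52

£14.52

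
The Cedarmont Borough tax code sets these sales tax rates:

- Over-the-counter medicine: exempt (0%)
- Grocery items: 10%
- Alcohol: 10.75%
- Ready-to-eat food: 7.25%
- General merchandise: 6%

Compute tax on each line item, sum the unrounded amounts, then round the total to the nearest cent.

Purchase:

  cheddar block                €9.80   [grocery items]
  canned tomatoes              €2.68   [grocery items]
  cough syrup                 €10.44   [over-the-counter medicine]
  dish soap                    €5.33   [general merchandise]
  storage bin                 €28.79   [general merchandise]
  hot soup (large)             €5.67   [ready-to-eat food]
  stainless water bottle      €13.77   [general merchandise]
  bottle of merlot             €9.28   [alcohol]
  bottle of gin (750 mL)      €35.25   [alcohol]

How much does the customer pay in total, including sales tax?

€130.33

Cheddar block €9.80: grocery items → 10% → €0.98
Canned tomatoes €2.68: grocery items → 10% → €0.268
Cough syrup €10.44: over-the-counter medicine → 0% → €0.00
Dish soap €5.33: general merchandise → 6% → €0.3198
Storage bin €28.79: general merchandise → 6% → €1.7274
Hot soup (large) €5.67: ready-to-eat food → 7.25% → €0.411075
Stainless water bottle €13.77: general merchandise → 6% → €0.8262
Bottle of merlot €9.28: alcohol → 10.75% → €0.9976
Bottle of gin (750 mL) €35.25: alcohol → 10.75% → €3.789375
Subtotal = €121.01; unrounded tax = €9.31945 → €9.32; total due = €130.33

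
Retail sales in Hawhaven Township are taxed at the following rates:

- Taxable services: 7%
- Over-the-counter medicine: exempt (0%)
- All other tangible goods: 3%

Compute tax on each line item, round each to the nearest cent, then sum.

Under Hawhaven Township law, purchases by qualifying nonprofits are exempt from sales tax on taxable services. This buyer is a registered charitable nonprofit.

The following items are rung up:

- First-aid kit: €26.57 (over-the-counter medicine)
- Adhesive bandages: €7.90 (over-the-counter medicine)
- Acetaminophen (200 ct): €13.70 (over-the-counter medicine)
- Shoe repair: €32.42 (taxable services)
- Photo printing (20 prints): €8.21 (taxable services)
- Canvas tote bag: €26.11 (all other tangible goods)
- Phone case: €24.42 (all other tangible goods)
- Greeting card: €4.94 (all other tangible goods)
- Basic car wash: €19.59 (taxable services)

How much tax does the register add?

€1.66

First-aid kit €26.57: over-the-counter medicine → 0% → €0.00
Adhesive bandages €7.90: over-the-counter medicine → 0% → €0.00
Acetaminophen (200 ct) €13.70: over-the-counter medicine → 0% → €0.00
Shoe repair €32.42: taxable services, buyer-exempt → 0% → €0.00
Photo printing (20 prints) €8.21: taxable services, buyer-exempt → 0% → €0.00
Canvas tote bag €26.11: all other tangible goods → 3% → €0.78
Phone case €24.42: all other tangible goods → 3% → €0.73
Greeting card €4.94: all other tangible goods → 3% → €0.15
Basic car wash €19.59: taxable services, buyer-exempt → 0% → €0.00
Total tax = €0.78 + €0.73 + €0.15 = €1.66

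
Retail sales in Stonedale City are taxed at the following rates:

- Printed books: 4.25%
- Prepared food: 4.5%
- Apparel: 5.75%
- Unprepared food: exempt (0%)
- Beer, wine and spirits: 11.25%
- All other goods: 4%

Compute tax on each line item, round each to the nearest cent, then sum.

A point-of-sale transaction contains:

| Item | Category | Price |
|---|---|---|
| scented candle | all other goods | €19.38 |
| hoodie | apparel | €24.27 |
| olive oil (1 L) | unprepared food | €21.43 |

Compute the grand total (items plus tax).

€67.26

Scented candle €19.38: all other goods → 4% → €0.78
Hoodie €24.27: apparel → 5.75% → €1.40
Olive oil (1 L) €21.43: unprepared food → 0% → €0.00
Subtotal = €65.08; tax = €2.18; total due = €67.26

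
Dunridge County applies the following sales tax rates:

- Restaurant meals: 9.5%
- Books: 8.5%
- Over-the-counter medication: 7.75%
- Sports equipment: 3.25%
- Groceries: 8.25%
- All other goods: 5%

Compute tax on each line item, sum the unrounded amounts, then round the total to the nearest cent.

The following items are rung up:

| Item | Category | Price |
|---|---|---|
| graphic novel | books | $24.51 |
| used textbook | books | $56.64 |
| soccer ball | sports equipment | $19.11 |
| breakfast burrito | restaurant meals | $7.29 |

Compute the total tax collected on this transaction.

Graphic novel $24.51: books → 8.5% → $2.08335
Used textbook $56.64: books → 8.5% → $4.8144
Soccer ball $19.11: sports equipment → 3.25% → $0.621075
Breakfast burrito $7.29: restaurant meals → 9.5% → $0.69255
Unrounded tax sum = $8.211375 → $8.21

$8.21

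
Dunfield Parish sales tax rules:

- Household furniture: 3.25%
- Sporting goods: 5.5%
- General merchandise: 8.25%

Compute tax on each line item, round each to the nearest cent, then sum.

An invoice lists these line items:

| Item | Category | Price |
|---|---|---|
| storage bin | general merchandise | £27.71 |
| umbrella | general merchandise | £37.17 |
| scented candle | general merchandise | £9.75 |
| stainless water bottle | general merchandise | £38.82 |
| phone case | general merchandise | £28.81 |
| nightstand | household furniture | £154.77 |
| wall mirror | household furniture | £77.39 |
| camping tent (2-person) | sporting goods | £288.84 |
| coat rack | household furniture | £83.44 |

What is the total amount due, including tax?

£784.59

Storage bin £27.71: general merchandise → 8.25% → £2.29
Umbrella £37.17: general merchandise → 8.25% → £3.07
Scented candle £9.75: general merchandise → 8.25% → £0.80
Stainless water bottle £38.82: general merchandise → 8.25% → £3.20
Phone case £28.81: general merchandise → 8.25% → £2.38
Nightstand £154.77: household furniture → 3.25% → £5.03
Wall mirror £77.39: household furniture → 3.25% → £2.52
Camping tent (2-person) £288.84: sporting goods → 5.5% → £15.89
Coat rack £83.44: household furniture → 3.25% → £2.71
Subtotal = £746.70; tax = £37.89; total due = £784.59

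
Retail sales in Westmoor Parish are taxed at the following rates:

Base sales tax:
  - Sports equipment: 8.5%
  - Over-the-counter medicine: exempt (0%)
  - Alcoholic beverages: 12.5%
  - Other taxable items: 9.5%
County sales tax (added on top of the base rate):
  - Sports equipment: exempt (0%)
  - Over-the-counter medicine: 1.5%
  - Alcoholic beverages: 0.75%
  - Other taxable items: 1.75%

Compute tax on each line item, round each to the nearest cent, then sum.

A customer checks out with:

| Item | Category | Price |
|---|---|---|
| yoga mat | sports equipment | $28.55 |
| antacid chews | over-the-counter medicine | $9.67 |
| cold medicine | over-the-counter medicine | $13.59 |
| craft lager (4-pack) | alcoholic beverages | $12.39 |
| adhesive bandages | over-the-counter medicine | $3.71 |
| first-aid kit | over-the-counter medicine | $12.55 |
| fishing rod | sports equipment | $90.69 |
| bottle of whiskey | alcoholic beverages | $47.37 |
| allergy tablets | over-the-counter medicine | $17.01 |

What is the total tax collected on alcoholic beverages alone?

Craft lager (4-pack) $12.39: alcoholic beverages → 12.5% + 0.75% county = 13.25% → $1.64
Bottle of whiskey $47.37: alcoholic beverages → 12.5% + 0.75% county = 13.25% → $6.28
Tax on alcoholic beverages = $1.64 + $6.28 = $7.92

$7.92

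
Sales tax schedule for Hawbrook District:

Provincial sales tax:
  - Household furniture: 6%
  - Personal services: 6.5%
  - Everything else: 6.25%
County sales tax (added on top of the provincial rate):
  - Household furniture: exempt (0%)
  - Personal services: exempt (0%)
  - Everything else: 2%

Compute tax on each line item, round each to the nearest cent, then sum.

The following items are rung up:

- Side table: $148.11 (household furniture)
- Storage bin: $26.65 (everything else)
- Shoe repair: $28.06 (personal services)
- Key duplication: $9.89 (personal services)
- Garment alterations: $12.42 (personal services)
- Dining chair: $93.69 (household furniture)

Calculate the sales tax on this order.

$19.98

Side table $148.11: household furniture → 6% + 0% county = 6% → $8.89
Storage bin $26.65: everything else → 6.25% + 2% county = 8.25% → $2.20
Shoe repair $28.06: personal services → 6.5% + 0% county = 6.5% → $1.82
Key duplication $9.89: personal services → 6.5% + 0% county = 6.5% → $0.64
Garment alterations $12.42: personal services → 6.5% + 0% county = 6.5% → $0.81
Dining chair $93.69: household furniture → 6% + 0% county = 6% → $5.62
Total tax = $8.89 + $2.20 + $1.82 + $0.64 + $0.81 + $5.62 = $19.98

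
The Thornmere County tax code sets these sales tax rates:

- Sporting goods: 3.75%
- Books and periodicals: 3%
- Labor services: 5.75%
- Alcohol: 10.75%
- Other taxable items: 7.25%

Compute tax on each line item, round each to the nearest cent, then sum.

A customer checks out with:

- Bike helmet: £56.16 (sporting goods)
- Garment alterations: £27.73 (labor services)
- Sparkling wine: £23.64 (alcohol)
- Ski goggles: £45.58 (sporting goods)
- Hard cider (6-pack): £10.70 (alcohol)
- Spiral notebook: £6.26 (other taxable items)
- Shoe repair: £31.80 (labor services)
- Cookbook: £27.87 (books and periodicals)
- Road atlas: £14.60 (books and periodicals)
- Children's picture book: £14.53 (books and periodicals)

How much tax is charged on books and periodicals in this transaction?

Cookbook £27.87: books and periodicals → 3% → £0.84
Road atlas £14.60: books and periodicals → 3% → £0.44
Children's picture book £14.53: books and periodicals → 3% → £0.44
Tax on books and periodicals = £0.84 + £0.44 + £0.44 = £1.72

£1.72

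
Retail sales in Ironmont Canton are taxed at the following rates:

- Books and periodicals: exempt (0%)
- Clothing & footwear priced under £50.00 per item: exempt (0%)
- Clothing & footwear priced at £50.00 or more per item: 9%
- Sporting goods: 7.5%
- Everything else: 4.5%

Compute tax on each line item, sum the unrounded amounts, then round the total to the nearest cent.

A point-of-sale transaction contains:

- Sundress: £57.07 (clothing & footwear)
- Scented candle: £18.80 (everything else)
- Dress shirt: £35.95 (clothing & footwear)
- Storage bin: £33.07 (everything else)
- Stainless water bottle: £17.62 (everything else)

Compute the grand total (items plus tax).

Sundress £57.07: clothing & footwear, £50.00 or more → 9% → £5.1363
Scented candle £18.80: everything else → 4.5% → £0.846
Dress shirt £35.95: clothing & footwear, under £50.00 → 0% → £0.00
Storage bin £33.07: everything else → 4.5% → £1.48815
Stainless water bottle £17.62: everything else → 4.5% → £0.7929
Subtotal = £162.51; unrounded tax = £8.26335 → £8.26; total due = £170.77

£170.77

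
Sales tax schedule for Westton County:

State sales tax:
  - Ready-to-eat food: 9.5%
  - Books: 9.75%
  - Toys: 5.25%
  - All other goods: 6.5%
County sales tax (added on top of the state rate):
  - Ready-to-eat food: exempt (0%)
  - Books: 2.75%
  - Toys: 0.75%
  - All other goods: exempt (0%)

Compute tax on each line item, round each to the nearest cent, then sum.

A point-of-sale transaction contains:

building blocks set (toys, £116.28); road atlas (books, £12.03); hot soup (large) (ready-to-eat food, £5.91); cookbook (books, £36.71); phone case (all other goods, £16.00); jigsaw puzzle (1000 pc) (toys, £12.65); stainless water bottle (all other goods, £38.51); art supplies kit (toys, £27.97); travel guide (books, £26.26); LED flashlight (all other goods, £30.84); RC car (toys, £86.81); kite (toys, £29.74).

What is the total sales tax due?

Building blocks set £116.28: toys → 5.25% + 0.75% county = 6% → £6.98
Road atlas £12.03: books → 9.75% + 2.75% county = 12.5% → £1.50
Hot soup (large) £5.91: ready-to-eat food → 9.5% + 0% county = 9.5% → £0.56
Cookbook £36.71: books → 9.75% + 2.75% county = 12.5% → £4.59
Phone case £16.00: all other goods → 6.5% + 0% county = 6.5% → £1.04
Jigsaw puzzle (1000 pc) £12.65: toys → 5.25% + 0.75% county = 6% → £0.76
Stainless water bottle £38.51: all other goods → 6.5% + 0% county = 6.5% → £2.50
Art supplies kit £27.97: toys → 5.25% + 0.75% county = 6% → £1.68
Travel guide £26.26: books → 9.75% + 2.75% county = 12.5% → £3.28
LED flashlight £30.84: all other goods → 6.5% + 0% county = 6.5% → £2.00
RC car £86.81: toys → 5.25% + 0.75% county = 6% → £5.21
Kite £29.74: toys → 5.25% + 0.75% county = 6% → £1.78
Total tax = £6.98 + £1.50 + £0.56 + £4.59 + £1.04 + £0.76 + £2.50 + £1.68 + £3.28 + £2.00 + £5.21 + £1.78 = £31.88

£31.88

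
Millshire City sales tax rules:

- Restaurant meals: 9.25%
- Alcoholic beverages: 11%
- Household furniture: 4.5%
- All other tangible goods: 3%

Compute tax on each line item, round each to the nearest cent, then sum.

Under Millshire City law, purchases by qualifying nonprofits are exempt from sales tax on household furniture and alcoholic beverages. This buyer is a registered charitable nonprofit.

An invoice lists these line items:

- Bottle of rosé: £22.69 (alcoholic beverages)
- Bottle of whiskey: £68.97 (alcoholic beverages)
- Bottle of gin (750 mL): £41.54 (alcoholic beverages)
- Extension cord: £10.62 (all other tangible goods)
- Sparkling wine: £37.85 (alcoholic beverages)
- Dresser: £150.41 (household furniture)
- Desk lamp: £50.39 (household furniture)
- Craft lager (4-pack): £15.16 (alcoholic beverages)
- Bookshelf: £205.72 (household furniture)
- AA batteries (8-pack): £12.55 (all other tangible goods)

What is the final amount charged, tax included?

Bottle of rosé £22.69: alcoholic beverages, buyer-exempt → 0% → £0.00
Bottle of whiskey £68.97: alcoholic beverages, buyer-exempt → 0% → £0.00
Bottle of gin (750 mL) £41.54: alcoholic beverages, buyer-exempt → 0% → £0.00
Extension cord £10.62: all other tangible goods → 3% → £0.32
Sparkling wine £37.85: alcoholic beverages, buyer-exempt → 0% → £0.00
Dresser £150.41: household furniture, buyer-exempt → 0% → £0.00
Desk lamp £50.39: household furniture, buyer-exempt → 0% → £0.00
Craft lager (4-pack) £15.16: alcoholic beverages, buyer-exempt → 0% → £0.00
Bookshelf £205.72: household furniture, buyer-exempt → 0% → £0.00
AA batteries (8-pack) £12.55: all other tangible goods → 3% → £0.38
Subtotal = £615.90; tax = £0.70; total due = £616.60

£616.60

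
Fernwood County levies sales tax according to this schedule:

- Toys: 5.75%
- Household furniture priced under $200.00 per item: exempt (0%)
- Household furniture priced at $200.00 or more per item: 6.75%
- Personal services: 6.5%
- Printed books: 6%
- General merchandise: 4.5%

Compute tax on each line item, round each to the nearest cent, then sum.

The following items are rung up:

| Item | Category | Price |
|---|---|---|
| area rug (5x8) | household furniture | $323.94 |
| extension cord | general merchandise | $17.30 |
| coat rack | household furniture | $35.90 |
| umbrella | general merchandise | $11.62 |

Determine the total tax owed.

Area rug (5x8) $323.94: household furniture, $200.00 or more → 6.75% → $21.87
Extension cord $17.30: general merchandise → 4.5% → $0.78
Coat rack $35.90: household furniture, under $200.00 → 0% → $0.00
Umbrella $11.62: general merchandise → 4.5% → $0.52
Total tax = $21.87 + $0.78 + $0.52 = $23.17

$23.17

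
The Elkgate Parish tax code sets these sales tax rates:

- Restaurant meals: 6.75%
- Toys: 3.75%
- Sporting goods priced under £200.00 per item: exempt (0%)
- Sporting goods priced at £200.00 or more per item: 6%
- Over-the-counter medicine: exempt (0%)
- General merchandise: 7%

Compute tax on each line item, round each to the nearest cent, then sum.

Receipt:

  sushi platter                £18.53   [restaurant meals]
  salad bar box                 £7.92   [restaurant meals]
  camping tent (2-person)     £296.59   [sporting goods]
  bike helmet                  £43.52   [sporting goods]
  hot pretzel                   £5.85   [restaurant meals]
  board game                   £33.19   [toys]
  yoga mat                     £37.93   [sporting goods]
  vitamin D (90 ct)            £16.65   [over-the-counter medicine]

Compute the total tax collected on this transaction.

£21.21

Sushi platter £18.53: restaurant meals → 6.75% → £1.25
Salad bar box £7.92: restaurant meals → 6.75% → £0.53
Camping tent (2-person) £296.59: sporting goods, £200.00 or more → 6% → £17.80
Bike helmet £43.52: sporting goods, under £200.00 → 0% → £0.00
Hot pretzel £5.85: restaurant meals → 6.75% → £0.39
Board game £33.19: toys → 3.75% → £1.24
Yoga mat £37.93: sporting goods, under £200.00 → 0% → £0.00
Vitamin D (90 ct) £16.65: over-the-counter medicine → 0% → £0.00
Total tax = £1.25 + £0.53 + £17.80 + £0.39 + £1.24 = £21.21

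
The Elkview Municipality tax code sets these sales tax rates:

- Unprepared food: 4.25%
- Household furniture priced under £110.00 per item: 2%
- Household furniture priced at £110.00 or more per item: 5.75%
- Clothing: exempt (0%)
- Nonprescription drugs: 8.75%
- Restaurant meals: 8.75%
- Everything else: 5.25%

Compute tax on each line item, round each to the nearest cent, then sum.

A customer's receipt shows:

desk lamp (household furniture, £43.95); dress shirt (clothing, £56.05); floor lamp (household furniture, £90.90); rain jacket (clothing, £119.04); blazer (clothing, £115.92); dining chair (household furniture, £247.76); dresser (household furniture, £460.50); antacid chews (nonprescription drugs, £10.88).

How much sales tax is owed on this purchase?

£44.38

Desk lamp £43.95: household furniture, under £110.00 → 2% → £0.88
Dress shirt £56.05: clothing → 0% → £0.00
Floor lamp £90.90: household furniture, under £110.00 → 2% → £1.82
Rain jacket £119.04: clothing → 0% → £0.00
Blazer £115.92: clothing → 0% → £0.00
Dining chair £247.76: household furniture, £110.00 or more → 5.75% → £14.25
Dresser £460.50: household furniture, £110.00 or more → 5.75% → £26.48
Antacid chews £10.88: nonprescription drugs → 8.75% → £0.95
Total tax = £0.88 + £1.82 + £14.25 + £26.48 + £0.95 = £44.38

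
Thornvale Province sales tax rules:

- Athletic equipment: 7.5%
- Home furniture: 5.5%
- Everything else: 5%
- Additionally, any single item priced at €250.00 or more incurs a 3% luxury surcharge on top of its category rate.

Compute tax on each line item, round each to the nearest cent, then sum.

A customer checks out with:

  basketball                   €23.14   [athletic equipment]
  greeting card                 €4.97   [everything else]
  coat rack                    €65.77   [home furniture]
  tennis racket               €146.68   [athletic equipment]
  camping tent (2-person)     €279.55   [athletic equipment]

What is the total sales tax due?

€45.96

Basketball €23.14: athletic equipment → 7.5% → €1.74
Greeting card €4.97: everything else → 5% → €0.25
Coat rack €65.77: home furniture → 5.5% → €3.62
Tennis racket €146.68: athletic equipment → 7.5% → €11.00
Camping tent (2-person) €279.55: athletic equipment → 7.5% + 3% surcharge = 10.5% → €29.35
Total tax = €1.74 + €0.25 + €3.62 + €11.00 + €29.35 = €45.96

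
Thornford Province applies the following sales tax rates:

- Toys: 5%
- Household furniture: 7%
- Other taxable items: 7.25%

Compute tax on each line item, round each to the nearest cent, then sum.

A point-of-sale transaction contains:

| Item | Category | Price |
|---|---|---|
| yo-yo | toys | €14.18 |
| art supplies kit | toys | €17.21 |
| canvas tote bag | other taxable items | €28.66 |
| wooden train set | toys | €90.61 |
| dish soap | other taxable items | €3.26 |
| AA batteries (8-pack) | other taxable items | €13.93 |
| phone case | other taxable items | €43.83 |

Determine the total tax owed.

Yo-yo €14.18: toys → 5% → €0.71
Art supplies kit €17.21: toys → 5% → €0.86
Canvas tote bag €28.66: other taxable items → 7.25% → €2.08
Wooden train set €90.61: toys → 5% → €4.53
Dish soap €3.26: other taxable items → 7.25% → €0.24
AA batteries (8-pack) €13.93: other taxable items → 7.25% → €1.01
Phone case €43.83: other taxable items → 7.25% → €3.18
Total tax = €0.71 + €0.86 + €2.08 + €4.53 + €0.24 + €1.01 + €3.18 = €12.61

€12.61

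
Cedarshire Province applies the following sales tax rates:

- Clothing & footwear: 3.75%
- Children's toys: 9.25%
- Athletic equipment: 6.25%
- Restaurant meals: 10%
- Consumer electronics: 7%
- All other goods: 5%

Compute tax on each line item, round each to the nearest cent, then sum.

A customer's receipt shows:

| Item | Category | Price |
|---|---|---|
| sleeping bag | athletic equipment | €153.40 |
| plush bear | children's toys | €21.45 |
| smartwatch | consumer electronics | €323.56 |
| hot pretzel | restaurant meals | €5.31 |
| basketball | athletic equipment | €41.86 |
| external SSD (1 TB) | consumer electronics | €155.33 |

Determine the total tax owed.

€48.24

Sleeping bag €153.40: athletic equipment → 6.25% → €9.59
Plush bear €21.45: children's toys → 9.25% → €1.98
Smartwatch €323.56: consumer electronics → 7% → €22.65
Hot pretzel €5.31: restaurant meals → 10% → €0.53
Basketball €41.86: athletic equipment → 6.25% → €2.62
External SSD (1 TB) €155.33: consumer electronics → 7% → €10.87
Total tax = €9.59 + €1.98 + €22.65 + €0.53 + €2.62 + €10.87 = €48.24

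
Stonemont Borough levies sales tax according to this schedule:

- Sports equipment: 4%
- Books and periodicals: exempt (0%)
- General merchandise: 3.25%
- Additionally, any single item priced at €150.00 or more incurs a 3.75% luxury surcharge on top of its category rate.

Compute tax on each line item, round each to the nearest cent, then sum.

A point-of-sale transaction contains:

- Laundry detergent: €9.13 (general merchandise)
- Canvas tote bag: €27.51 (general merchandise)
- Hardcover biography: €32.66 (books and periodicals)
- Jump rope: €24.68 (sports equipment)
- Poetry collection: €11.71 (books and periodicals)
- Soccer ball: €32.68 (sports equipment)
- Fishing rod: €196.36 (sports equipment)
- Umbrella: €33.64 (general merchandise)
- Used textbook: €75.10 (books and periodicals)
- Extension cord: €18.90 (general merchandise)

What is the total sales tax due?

€20.41

Laundry detergent €9.13: general merchandise → 3.25% → €0.30
Canvas tote bag €27.51: general merchandise → 3.25% → €0.89
Hardcover biography €32.66: books and periodicals → 0% → €0.00
Jump rope €24.68: sports equipment → 4% → €0.99
Poetry collection €11.71: books and periodicals → 0% → €0.00
Soccer ball €32.68: sports equipment → 4% → €1.31
Fishing rod €196.36: sports equipment → 4% + 3.75% surcharge = 7.75% → €15.22
Umbrella €33.64: general merchandise → 3.25% → €1.09
Used textbook €75.10: books and periodicals → 0% → €0.00
Extension cord €18.90: general merchandise → 3.25% → €0.61
Total tax = €0.30 + €0.89 + €0.99 + €1.31 + €15.22 + €1.09 + €0.61 = €20.41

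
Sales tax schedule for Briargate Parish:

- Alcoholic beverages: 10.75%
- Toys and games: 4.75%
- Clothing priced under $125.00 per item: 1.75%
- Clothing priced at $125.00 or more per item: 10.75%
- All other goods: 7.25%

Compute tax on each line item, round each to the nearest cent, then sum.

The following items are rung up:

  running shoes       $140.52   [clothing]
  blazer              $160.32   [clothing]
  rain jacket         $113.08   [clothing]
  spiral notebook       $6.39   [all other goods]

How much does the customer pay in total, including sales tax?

Running shoes $140.52: clothing, $125.00 or more → 10.75% → $15.11
Blazer $160.32: clothing, $125.00 or more → 10.75% → $17.23
Rain jacket $113.08: clothing, under $125.00 → 1.75% → $1.98
Spiral notebook $6.39: all other goods → 7.25% → $0.46
Subtotal = $420.31; tax = $34.78; total due = $455.09

$455.09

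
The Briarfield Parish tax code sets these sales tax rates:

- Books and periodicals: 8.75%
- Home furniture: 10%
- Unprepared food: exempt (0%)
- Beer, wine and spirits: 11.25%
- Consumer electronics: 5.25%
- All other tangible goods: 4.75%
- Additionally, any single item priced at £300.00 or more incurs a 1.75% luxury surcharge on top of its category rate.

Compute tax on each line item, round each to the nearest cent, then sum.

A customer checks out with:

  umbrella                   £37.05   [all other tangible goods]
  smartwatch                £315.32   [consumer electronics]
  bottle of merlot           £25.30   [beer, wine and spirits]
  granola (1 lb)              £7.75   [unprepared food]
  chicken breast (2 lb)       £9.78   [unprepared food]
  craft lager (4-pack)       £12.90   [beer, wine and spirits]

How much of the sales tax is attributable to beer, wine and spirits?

£4.30

Bottle of merlot £25.30: beer, wine and spirits → 11.25% → £2.85
Craft lager (4-pack) £12.90: beer, wine and spirits → 11.25% → £1.45
Tax on beer, wine and spirits = £2.85 + £1.45 = £4.30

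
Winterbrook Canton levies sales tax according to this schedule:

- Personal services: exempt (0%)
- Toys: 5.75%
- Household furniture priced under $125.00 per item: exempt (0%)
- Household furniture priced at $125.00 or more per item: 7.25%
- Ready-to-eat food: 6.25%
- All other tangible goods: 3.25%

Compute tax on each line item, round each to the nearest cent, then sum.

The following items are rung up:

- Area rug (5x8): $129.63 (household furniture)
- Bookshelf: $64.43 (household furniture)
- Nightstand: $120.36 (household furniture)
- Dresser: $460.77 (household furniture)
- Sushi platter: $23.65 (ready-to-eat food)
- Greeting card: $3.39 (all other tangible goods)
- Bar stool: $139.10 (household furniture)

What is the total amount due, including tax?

$995.81

Area rug (5x8) $129.63: household furniture, $125.00 or more → 7.25% → $9.40
Bookshelf $64.43: household furniture, under $125.00 → 0% → $0.00
Nightstand $120.36: household furniture, under $125.00 → 0% → $0.00
Dresser $460.77: household furniture, $125.00 or more → 7.25% → $33.41
Sushi platter $23.65: ready-to-eat food → 6.25% → $1.48
Greeting card $3.39: all other tangible goods → 3.25% → $0.11
Bar stool $139.10: household furniture, $125.00 or more → 7.25% → $10.08
Subtotal = $941.33; tax = $54.48; total due = $995.81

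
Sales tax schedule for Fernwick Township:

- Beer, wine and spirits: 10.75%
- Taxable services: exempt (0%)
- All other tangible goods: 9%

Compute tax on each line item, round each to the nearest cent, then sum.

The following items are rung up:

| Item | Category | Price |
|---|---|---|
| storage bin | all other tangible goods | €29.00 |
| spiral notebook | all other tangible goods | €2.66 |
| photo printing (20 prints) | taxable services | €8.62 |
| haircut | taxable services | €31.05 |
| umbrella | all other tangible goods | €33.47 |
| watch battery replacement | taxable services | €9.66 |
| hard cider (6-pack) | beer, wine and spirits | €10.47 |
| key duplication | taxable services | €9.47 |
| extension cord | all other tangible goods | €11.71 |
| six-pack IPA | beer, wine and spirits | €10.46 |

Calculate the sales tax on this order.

Storage bin €29.00: all other tangible goods → 9% → €2.61
Spiral notebook €2.66: all other tangible goods → 9% → €0.24
Photo printing (20 prints) €8.62: taxable services → 0% → €0.00
Haircut €31.05: taxable services → 0% → €0.00
Umbrella €33.47: all other tangible goods → 9% → €3.01
Watch battery replacement €9.66: taxable services → 0% → €0.00
Hard cider (6-pack) €10.47: beer, wine and spirits → 10.75% → €1.13
Key duplication €9.47: taxable services → 0% → €0.00
Extension cord €11.71: all other tangible goods → 9% → €1.05
Six-pack IPA €10.46: beer, wine and spirits → 10.75% → €1.12
Total tax = €2.61 + €0.24 + €3.01 + €1.13 + €1.05 + €1.12 = €9.16

€9.16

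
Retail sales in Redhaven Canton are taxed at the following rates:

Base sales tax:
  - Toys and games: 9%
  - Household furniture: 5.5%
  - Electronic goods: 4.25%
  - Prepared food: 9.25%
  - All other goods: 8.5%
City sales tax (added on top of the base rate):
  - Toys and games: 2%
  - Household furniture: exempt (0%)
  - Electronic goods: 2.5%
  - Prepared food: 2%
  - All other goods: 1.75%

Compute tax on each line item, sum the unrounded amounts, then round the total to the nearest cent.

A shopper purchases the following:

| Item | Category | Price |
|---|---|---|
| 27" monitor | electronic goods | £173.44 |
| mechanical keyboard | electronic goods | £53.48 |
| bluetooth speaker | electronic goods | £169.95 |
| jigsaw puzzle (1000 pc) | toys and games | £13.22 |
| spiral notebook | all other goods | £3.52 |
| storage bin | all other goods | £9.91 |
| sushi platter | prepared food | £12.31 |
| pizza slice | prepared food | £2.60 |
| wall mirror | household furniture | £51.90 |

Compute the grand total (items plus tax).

£524.48

27" monitor £173.44: electronic goods → 4.25% + 2.5% city = 6.75% → £11.7072
Mechanical keyboard £53.48: electronic goods → 4.25% + 2.5% city = 6.75% → £3.6099
Bluetooth speaker £169.95: electronic goods → 4.25% + 2.5% city = 6.75% → £11.471625
Jigsaw puzzle (1000 pc) £13.22: toys and games → 9% + 2% city = 11% → £1.4542
Spiral notebook £3.52: all other goods → 8.5% + 1.75% city = 10.25% → £0.3608
Storage bin £9.91: all other goods → 8.5% + 1.75% city = 10.25% → £1.015775
Sushi platter £12.31: prepared food → 9.25% + 2% city = 11.25% → £1.384875
Pizza slice £2.60: prepared food → 9.25% + 2% city = 11.25% → £0.2925
Wall mirror £51.90: household furniture → 5.5% + 0% city = 5.5% → £2.8545
Subtotal = £490.33; unrounded tax = £34.151375 → £34.15; total due = £524.48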